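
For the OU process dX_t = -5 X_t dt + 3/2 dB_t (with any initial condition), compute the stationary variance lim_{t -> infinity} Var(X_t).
lim Var(X_t) = 9/40

The OU SDE dX = -theta X dt + sigma dB admits the integrating factor exp(theta t): d(exp(theta t) X_t) = sigma exp(theta t) dB_t. Integrating from 0 to t gives X_t = x_0 * exp(-theta t) + sigma * int_0^t exp(-theta (t-s)) dB_s for any initial x_0. The Itô integral has variance (by the Itô isometry) sigma^2 * int_0^t exp(-2 theta (t - s)) ds = sigma^2 * (1 - exp(-2 theta t)) / (2 theta), independent of x_0.
With theta = 5, sigma = 3/2:
  Var(X_t) = (3/2)^2 * (1 - exp(-2*5 t)) / (2 * 5) = 9/40 - 9*exp(-10*t)/40.
As t -> infinity, exp(-2*5 t) -> 0, so the stationary variance is sigma^2 / (2 theta) = 9/40.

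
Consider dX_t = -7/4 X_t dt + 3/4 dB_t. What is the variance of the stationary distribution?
lim Var(X_t) = 9/56

The OU SDE dX = -theta X dt + sigma dB admits the integrating factor exp(theta t): d(exp(theta t) X_t) = sigma exp(theta t) dB_t. Integrating from 0 to t gives X_t = x_0 * exp(-theta t) + sigma * int_0^t exp(-theta (t-s)) dB_s for any initial x_0. The Itô integral has variance (by the Itô isometry) sigma^2 * int_0^t exp(-2 theta (t - s)) ds = sigma^2 * (1 - exp(-2 theta t)) / (2 theta), independent of x_0.
With theta = 7/4, sigma = 3/4:
  Var(X_t) = (3/4)^2 * (1 - exp(-2*7/4 t)) / (2 * 7/4) = 9/56 - 9*exp(-7*t/2)/56.
As t -> infinity, exp(-2*7/4 t) -> 0, so the stationary variance is sigma^2 / (2 theta) = 9/56.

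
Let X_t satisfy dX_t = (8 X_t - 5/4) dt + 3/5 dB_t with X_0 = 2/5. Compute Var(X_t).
Var(X_t) = 9*exp(16*t)/400 - 9/400

The variance V(t) = Var(X_t) satisfies V'(t) = 2 a V(t) + c^2 with V(0) = 0 (drift coefficient is linear in X, diffusion is constant). With a = 8, c = 3/5, the solution is
  V(t) = (c^2 / (2 a)) * (exp(2 a t) - 1)
       = ((3/5)^2 / (2*8)) * (exp(16 t) - 1)
       = 9*exp(16*t)/400 - 9/400.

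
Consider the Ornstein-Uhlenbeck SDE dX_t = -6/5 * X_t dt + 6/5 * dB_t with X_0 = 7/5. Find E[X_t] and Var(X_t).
E[X_t] = 7*exp(-6*t/5)/5; Var(X_t) = 3/5 - 3*exp(-12*t/5)/5

The OU SDE dX = -theta X dt + sigma dB admits the integrating factor exp(theta t): d(exp(theta t) X_t) = sigma exp(theta t) dB_t. Integrating from 0 to t:
  X_t = x_0 * exp(-theta t) + sigma * int_0^t exp(-theta (t-s)) dB_s.
The Itô integral has mean 0 and (by the Itô isometry) variance sigma^2 * int_0^t exp(-2 theta (t - s)) ds = sigma^2 * (1 - exp(-2 theta t)) / (2 theta).
With theta = 6/5, sigma = 6/5, x_0 = 7/5:
  E[X_t] = 7/5 * exp(-6/5 t) = 7*exp(-6*t/5)/5
  Var(X_t) = (6/5)^2 * (1 - exp(-2*6/5 t)) / (2 * 6/5) = 3/5 - 3*exp(-12*t/5)/5.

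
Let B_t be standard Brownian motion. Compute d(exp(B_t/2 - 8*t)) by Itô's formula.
d(exp(B_t/2 - 8*t)) = (-63*exp(B_t/2 - 8*t)/8) dt + (exp(B_t/2 - 8*t)/2) dB_t

Itô's formula for f(t, x): d f(t, B_t) = (f_t + (1/2) f_xx) dt + f_x dB_t. Compute partials of f(t, x) = exp(-8*t + x/2):
  f_t(t,x)  = -8*exp(-8*t + x/2)
  f_x(t,x)  = exp(-8*t + x/2)/2
  f_xx(t,x) = exp(-8*t + x/2)/4
Assemble drift = f_t + (1/2) f_xx = -63*exp(-8*t + x/2)/8 and diffusion = f_x = exp(-8*t + x/2)/2. Substituting x = B_t:
  d(exp(B_t/2 - 8*t)) = (-63*exp(B_t/2 - 8*t)/8) dt + (exp(B_t/2 - 8*t)/2) dB_t.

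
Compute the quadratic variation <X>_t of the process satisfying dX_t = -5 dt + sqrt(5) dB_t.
<X>_t = 5*t

For an Itô process dX_t = a(t) dt + b(t) dB_t, the quadratic variation is <X>_t = int_0^t b(s)^2 ds (the drift term does not contribute). Here b(s) = sqrt(5), so
  b(s)^2 = 5.
Integrating from 0 to t:
  <X>_t = int_0^t (5) ds = 5*t.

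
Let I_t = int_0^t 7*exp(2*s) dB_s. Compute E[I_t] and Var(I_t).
E[I_t] = 0; Var(I_t) = 49*exp(4*t)/4 - 49/4

The Itô integral of a deterministic integrand f(s) has mean 0 because each increment f(s) * (B_{s+ds} - B_s) has mean 0. By the Itô isometry:
  Var( int_0^t f(s) dB_s ) = E[ (int_0^t f(s) dB_s)^2 ] = int_0^t f(s)^2 ds.
Here f(s) = 7*exp(2*s), so f(s)^2 = 49*exp(4*s). Integrate:
  int_0^t (49*exp(4*s)) ds = 49*exp(4*t)/4 - 49/4.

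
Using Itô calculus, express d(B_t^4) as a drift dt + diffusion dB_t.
d(B_t^4) = (6*B_t^2) dt + (4*B_t^3) dB_t

Itô's formula for f(B_t) gives d f(B_t) = f'(B_t) dB_t + (1/2) f''(B_t) dt. Compute derivatives of f(x) = x^4:
  f'(x)  = 4*x^3
  f''(x) = 12*x^2
Substitute x = B_t and multiply the f'' term by 1/2:
  drift     = (1/2) * (12*x^2) evaluated at B_t = 6*B_t^2
  diffusion = (4*x^3) evaluated at B_t = 4*B_t^3
Therefore d(B_t^4) = (6*B_t^2) dt + (4*B_t^3) dB_t.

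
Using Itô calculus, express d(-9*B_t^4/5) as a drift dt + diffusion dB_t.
d(-9*B_t^4/5) = (-54*B_t^2/5) dt + (-36*B_t^3/5) dB_t

Itô's formula for f(B_t) gives d f(B_t) = f'(B_t) dB_t + (1/2) f''(B_t) dt. Compute derivatives of f(x) = -9*x^4/5:
  f'(x)  = -36*x^3/5
  f''(x) = -108*x^2/5
Substitute x = B_t and multiply the f'' term by 1/2:
  drift     = (1/2) * (-108*x^2/5) evaluated at B_t = -54*B_t^2/5
  diffusion = (-36*x^3/5) evaluated at B_t = -36*B_t^3/5
Therefore d(-9*B_t^4/5) = (-54*B_t^2/5) dt + (-36*B_t^3/5) dB_t.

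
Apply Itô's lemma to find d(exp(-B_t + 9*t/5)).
d(exp(-B_t + 9*t/5)) = (23*exp(-B_t + 9*t/5)/10) dt + (-exp(-B_t + 9*t/5)) dB_t

Itô's formula for f(t, x): d f(t, B_t) = (f_t + (1/2) f_xx) dt + f_x dB_t. Compute partials of f(t, x) = exp(9*t/5 - x):
  f_t(t,x)  = 9*exp(9*t/5 - x)/5
  f_x(t,x)  = -exp(9*t/5 - x)
  f_xx(t,x) = exp(9*t/5 - x)
Assemble drift = f_t + (1/2) f_xx = 23*exp(9*t/5 - x)/10 and diffusion = f_x = -exp(9*t/5 - x). Substituting x = B_t:
  d(exp(-B_t + 9*t/5)) = (23*exp(-B_t + 9*t/5)/10) dt + (-exp(-B_t + 9*t/5)) dB_t.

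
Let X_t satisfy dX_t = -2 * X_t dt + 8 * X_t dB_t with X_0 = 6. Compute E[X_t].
E[X_t] = 6*exp(-2*t)

For GBM dX = mu X dt + sigma X dB with X_0 = x_0, apply Itô to Y = log X: dY = (mu - sigma^2/2) dt + sigma dB, so Y_t = log(x_0) + (mu - sigma^2/2) t + sigma B_t and hence X_t = x_0 * exp((mu - sigma^2/2) t + sigma B_t).
With mu = -2, sigma = 8, x_0 = 6, this gives:
  X_t = 6 * exp((-34) * t + (8) * B_t).
Since sigma*B_t ~ Normal(0, sigma^2 t), E[exp(sigma*B_t)] = exp(sigma^2 t / 2); so E[X_t] = x_0 * exp((mu - sigma^2/2) t) * exp(sigma^2 t / 2) = x_0 * exp(mu t) = 6*exp(-2*t).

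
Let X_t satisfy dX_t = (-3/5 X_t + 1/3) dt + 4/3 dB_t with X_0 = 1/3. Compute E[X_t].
E[X_t] = 5/9 - 2*exp(-3*t/5)/9

Taking expectations and using E[dB_t] = 0, the mean m(t) = E[X_t] satisfies the ODE m'(t) = a m(t) + b with m(0) = x_0. With a = -3/5, b = 1/3, x_0 = 1/3, the solution is
  m(t) = x_0 * exp(a t) + (b/a) * (exp(a t) - 1)
       = (1/3) * exp((-3/5) t) + ((1/3)/(-3/5)) * (exp((-3/5) t) - 1)
       = 5/9 - 2*exp(-3*t/5)/9.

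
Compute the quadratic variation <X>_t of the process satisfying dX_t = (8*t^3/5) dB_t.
<X>_t = 64*t^7/175

For an Itô process dX_t = a(t) dt + b(t) dB_t, the quadratic variation is <X>_t = int_0^t b(s)^2 ds (the drift term does not contribute). Here b(s) = 8*s^3/5, so
  b(s)^2 = 64*s^6/25.
Integrating from 0 to t:
  <X>_t = int_0^t (64*s^6/25) ds = 64*t^7/175.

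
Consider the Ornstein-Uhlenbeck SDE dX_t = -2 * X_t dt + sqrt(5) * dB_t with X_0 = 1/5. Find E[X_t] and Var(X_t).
E[X_t] = exp(-2*t)/5; Var(X_t) = 5/4 - 5*exp(-4*t)/4

The OU SDE dX = -theta X dt + sigma dB admits the integrating factor exp(theta t): d(exp(theta t) X_t) = sigma exp(theta t) dB_t. Integrating from 0 to t:
  X_t = x_0 * exp(-theta t) + sigma * int_0^t exp(-theta (t-s)) dB_s.
The Itô integral has mean 0 and (by the Itô isometry) variance sigma^2 * int_0^t exp(-2 theta (t - s)) ds = sigma^2 * (1 - exp(-2 theta t)) / (2 theta).
With theta = 2, sigma = sqrt(5), x_0 = 1/5:
  E[X_t] = 1/5 * exp(-2 t) = exp(-2*t)/5
  Var(X_t) = (sqrt(5))^2 * (1 - exp(-2*2 t)) / (2 * 2) = 5/4 - 5*exp(-4*t)/4.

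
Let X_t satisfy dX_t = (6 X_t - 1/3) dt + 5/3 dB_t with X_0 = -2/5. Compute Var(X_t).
Var(X_t) = 25*exp(12*t)/108 - 25/108

The variance V(t) = Var(X_t) satisfies V'(t) = 2 a V(t) + c^2 with V(0) = 0 (drift coefficient is linear in X, diffusion is constant). With a = 6, c = 5/3, the solution is
  V(t) = (c^2 / (2 a)) * (exp(2 a t) - 1)
       = ((5/3)^2 / (2*6)) * (exp(12 t) - 1)
       = 25*exp(12*t)/108 - 25/108.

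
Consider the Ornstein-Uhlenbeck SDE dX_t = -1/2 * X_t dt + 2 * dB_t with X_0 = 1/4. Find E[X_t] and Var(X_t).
E[X_t] = exp(-t/2)/4; Var(X_t) = 4 - 4*exp(-t)

The OU SDE dX = -theta X dt + sigma dB admits the integrating factor exp(theta t): d(exp(theta t) X_t) = sigma exp(theta t) dB_t. Integrating from 0 to t:
  X_t = x_0 * exp(-theta t) + sigma * int_0^t exp(-theta (t-s)) dB_s.
The Itô integral has mean 0 and (by the Itô isometry) variance sigma^2 * int_0^t exp(-2 theta (t - s)) ds = sigma^2 * (1 - exp(-2 theta t)) / (2 theta).
With theta = 1/2, sigma = 2, x_0 = 1/4:
  E[X_t] = 1/4 * exp(-1/2 t) = exp(-t/2)/4
  Var(X_t) = (2)^2 * (1 - exp(-2*1/2 t)) / (2 * 1/2) = 4 - 4*exp(-t).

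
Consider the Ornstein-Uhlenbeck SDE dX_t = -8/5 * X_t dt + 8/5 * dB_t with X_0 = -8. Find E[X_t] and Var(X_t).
E[X_t] = -8*exp(-8*t/5); Var(X_t) = 4/5 - 4*exp(-16*t/5)/5

The OU SDE dX = -theta X dt + sigma dB admits the integrating factor exp(theta t): d(exp(theta t) X_t) = sigma exp(theta t) dB_t. Integrating from 0 to t:
  X_t = x_0 * exp(-theta t) + sigma * int_0^t exp(-theta (t-s)) dB_s.
The Itô integral has mean 0 and (by the Itô isometry) variance sigma^2 * int_0^t exp(-2 theta (t - s)) ds = sigma^2 * (1 - exp(-2 theta t)) / (2 theta).
With theta = 8/5, sigma = 8/5, x_0 = -8:
  E[X_t] = -8 * exp(-8/5 t) = -8*exp(-8*t/5)
  Var(X_t) = (8/5)^2 * (1 - exp(-2*8/5 t)) / (2 * 8/5) = 4/5 - 4*exp(-16*t/5)/5.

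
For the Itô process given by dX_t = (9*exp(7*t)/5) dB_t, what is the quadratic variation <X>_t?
<X>_t = 81*exp(14*t)/350 - 81/350

For an Itô process dX_t = a(t) dt + b(t) dB_t, the quadratic variation is <X>_t = int_0^t b(s)^2 ds (the drift term does not contribute). Here b(s) = 9*exp(7*s)/5, so
  b(s)^2 = 81*exp(14*s)/25.
Integrating from 0 to t:
  <X>_t = int_0^t (81*exp(14*s)/25) ds = 81*exp(14*t)/350 - 81/350.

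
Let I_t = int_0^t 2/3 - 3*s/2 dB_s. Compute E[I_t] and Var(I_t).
E[I_t] = 0; Var(I_t) = t*(27*t^2 - 36*t + 16)/36

The Itô integral of a deterministic integrand f(s) has mean 0 because each increment f(s) * (B_{s+ds} - B_s) has mean 0. By the Itô isometry:
  Var( int_0^t f(s) dB_s ) = E[ (int_0^t f(s) dB_s)^2 ] = int_0^t f(s)^2 ds.
Here f(s) = 2/3 - 3*s/2, so f(s)^2 = (9*s - 4)^2/36. Integrate:
  int_0^t ((9*s - 4)^2/36) ds = t*(27*t^2 - 36*t + 16)/36.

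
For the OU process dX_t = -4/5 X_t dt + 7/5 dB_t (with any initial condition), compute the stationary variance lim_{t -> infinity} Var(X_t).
lim Var(X_t) = 49/40

The OU SDE dX = -theta X dt + sigma dB admits the integrating factor exp(theta t): d(exp(theta t) X_t) = sigma exp(theta t) dB_t. Integrating from 0 to t gives X_t = x_0 * exp(-theta t) + sigma * int_0^t exp(-theta (t-s)) dB_s for any initial x_0. The Itô integral has variance (by the Itô isometry) sigma^2 * int_0^t exp(-2 theta (t - s)) ds = sigma^2 * (1 - exp(-2 theta t)) / (2 theta), independent of x_0.
With theta = 4/5, sigma = 7/5:
  Var(X_t) = (7/5)^2 * (1 - exp(-2*4/5 t)) / (2 * 4/5) = 49/40 - 49*exp(-8*t/5)/40.
As t -> infinity, exp(-2*4/5 t) -> 0, so the stationary variance is sigma^2 / (2 theta) = 49/40.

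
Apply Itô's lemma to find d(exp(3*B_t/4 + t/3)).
d(exp(3*B_t/4 + t/3)) = (59*exp(3*B_t/4 + t/3)/96) dt + (3*exp(3*B_t/4 + t/3)/4) dB_t

Itô's formula for f(t, x): d f(t, B_t) = (f_t + (1/2) f_xx) dt + f_x dB_t. Compute partials of f(t, x) = exp(t/3 + 3*x/4):
  f_t(t,x)  = exp(t/3 + 3*x/4)/3
  f_x(t,x)  = 3*exp(t/3 + 3*x/4)/4
  f_xx(t,x) = 9*exp(t/3 + 3*x/4)/16
Assemble drift = f_t + (1/2) f_xx = 59*exp(t/3 + 3*x/4)/96 and diffusion = f_x = 3*exp(t/3 + 3*x/4)/4. Substituting x = B_t:
  d(exp(3*B_t/4 + t/3)) = (59*exp(3*B_t/4 + t/3)/96) dt + (3*exp(3*B_t/4 + t/3)/4) dB_t.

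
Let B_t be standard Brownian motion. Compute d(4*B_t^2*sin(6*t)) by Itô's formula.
d(4*B_t^2*sin(6*t)) = (24*B_t^2*cos(6*t) + 4*sin(6*t)) dt + (8*B_t*sin(6*t)) dB_t

Itô's formula for f(t, x): d f(t, B_t) = (f_t + (1/2) f_xx) dt + f_x dB_t. Compute partials of f(t, x) = 4*x^2*sin(6*t):
  f_t(t,x)  = 24*x^2*cos(6*t)
  f_x(t,x)  = 8*x*sin(6*t)
  f_xx(t,x) = 8*sin(6*t)
Assemble drift = f_t + (1/2) f_xx = 24*x^2*cos(6*t) + 4*sin(6*t) and diffusion = f_x = 8*x*sin(6*t). Substituting x = B_t:
  d(4*B_t^2*sin(6*t)) = (24*B_t^2*cos(6*t) + 4*sin(6*t)) dt + (8*B_t*sin(6*t)) dB_t.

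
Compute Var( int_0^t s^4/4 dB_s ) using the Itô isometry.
Var = t^9/144

The Itô integral of a deterministic integrand f(s) has mean 0 because each increment f(s) * (B_{s+ds} - B_s) has mean 0. By the Itô isometry:
  Var( int_0^t f(s) dB_s ) = E[ (int_0^t f(s) dB_s)^2 ] = int_0^t f(s)^2 ds.
Here f(s) = s^4/4, so f(s)^2 = s^8/16. Integrate:
  int_0^t (s^8/16) ds = t^9/144.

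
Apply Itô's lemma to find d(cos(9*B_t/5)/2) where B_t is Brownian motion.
d(cos(9*B_t/5)/2) = (-81*cos(9*B_t/5)/100) dt + (-9*sin(9*B_t/5)/10) dB_t

Itô's formula for f(B_t) gives d f(B_t) = f'(B_t) dB_t + (1/2) f''(B_t) dt. Compute derivatives of f(x) = cos(9*x/5)/2:
  f'(x)  = -9*sin(9*x/5)/10
  f''(x) = -81*cos(9*x/5)/50
Substitute x = B_t and multiply the f'' term by 1/2:
  drift     = (1/2) * (-81*cos(9*x/5)/50) evaluated at B_t = -81*cos(9*B_t/5)/100
  diffusion = (-9*sin(9*x/5)/10) evaluated at B_t = -9*sin(9*B_t/5)/10
Therefore d(cos(9*B_t/5)/2) = (-81*cos(9*B_t/5)/100) dt + (-9*sin(9*B_t/5)/10) dB_t.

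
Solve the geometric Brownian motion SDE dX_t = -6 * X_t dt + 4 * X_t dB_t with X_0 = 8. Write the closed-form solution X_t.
X_t = 8 * exp((-14) * t + (4) * B_t)

For GBM dX = mu X dt + sigma X dB with X_0 = x_0, apply Itô to Y = log X: dY = (mu - sigma^2/2) dt + sigma dB, so Y_t = log(x_0) + (mu - sigma^2/2) t + sigma B_t and hence X_t = x_0 * exp((mu - sigma^2/2) t + sigma B_t).
With mu = -6, sigma = 4, x_0 = 8, this gives:
  X_t = 8 * exp((-14) * t + (4) * B_t).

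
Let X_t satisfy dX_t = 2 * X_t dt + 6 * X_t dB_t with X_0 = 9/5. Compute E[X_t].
E[X_t] = 9*exp(2*t)/5

For GBM dX = mu X dt + sigma X dB with X_0 = x_0, apply Itô to Y = log X: dY = (mu - sigma^2/2) dt + sigma dB, so Y_t = log(x_0) + (mu - sigma^2/2) t + sigma B_t and hence X_t = x_0 * exp((mu - sigma^2/2) t + sigma B_t).
With mu = 2, sigma = 6, x_0 = 9/5, this gives:
  X_t = 9/5 * exp((-16) * t + (6) * B_t).
Since sigma*B_t ~ Normal(0, sigma^2 t), E[exp(sigma*B_t)] = exp(sigma^2 t / 2); so E[X_t] = x_0 * exp((mu - sigma^2/2) t) * exp(sigma^2 t / 2) = x_0 * exp(mu t) = 9*exp(2*t)/5.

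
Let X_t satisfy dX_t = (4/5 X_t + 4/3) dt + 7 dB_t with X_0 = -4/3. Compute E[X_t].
E[X_t] = exp(4*t/5)/3 - 5/3

Taking expectations and using E[dB_t] = 0, the mean m(t) = E[X_t] satisfies the ODE m'(t) = a m(t) + b with m(0) = x_0. With a = 4/5, b = 4/3, x_0 = -4/3, the solution is
  m(t) = x_0 * exp(a t) + (b/a) * (exp(a t) - 1)
       = (-4/3) * exp((4/5) t) + ((4/3)/(4/5)) * (exp((4/5) t) - 1)
       = exp(4*t/5)/3 - 5/3.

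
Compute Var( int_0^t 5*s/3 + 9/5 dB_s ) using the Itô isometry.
Var = t*(625*t^2 + 2025*t + 2187)/675

The Itô integral of a deterministic integrand f(s) has mean 0 because each increment f(s) * (B_{s+ds} - B_s) has mean 0. By the Itô isometry:
  Var( int_0^t f(s) dB_s ) = E[ (int_0^t f(s) dB_s)^2 ] = int_0^t f(s)^2 ds.
Here f(s) = 5*s/3 + 9/5, so f(s)^2 = (25*s + 27)^2/225. Integrate:
  int_0^t ((25*s + 27)^2/225) ds = t*(625*t^2 + 2025*t + 2187)/675.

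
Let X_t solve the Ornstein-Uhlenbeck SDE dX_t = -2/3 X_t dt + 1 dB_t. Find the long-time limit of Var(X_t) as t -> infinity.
lim Var(X_t) = 3/4

The OU SDE dX = -theta X dt + sigma dB admits the integrating factor exp(theta t): d(exp(theta t) X_t) = sigma exp(theta t) dB_t. Integrating from 0 to t gives X_t = x_0 * exp(-theta t) + sigma * int_0^t exp(-theta (t-s)) dB_s for any initial x_0. The Itô integral has variance (by the Itô isometry) sigma^2 * int_0^t exp(-2 theta (t - s)) ds = sigma^2 * (1 - exp(-2 theta t)) / (2 theta), independent of x_0.
With theta = 2/3, sigma = 1:
  Var(X_t) = (1)^2 * (1 - exp(-2*2/3 t)) / (2 * 2/3) = 3/4 - 3*exp(-4*t/3)/4.
As t -> infinity, exp(-2*2/3 t) -> 0, so the stationary variance is sigma^2 / (2 theta) = 3/4.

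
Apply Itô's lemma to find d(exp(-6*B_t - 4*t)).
d(exp(-6*B_t - 4*t)) = (14*exp(-6*B_t - 4*t)) dt + (-6*exp(-6*B_t - 4*t)) dB_t

Itô's formula for f(t, x): d f(t, B_t) = (f_t + (1/2) f_xx) dt + f_x dB_t. Compute partials of f(t, x) = exp(-4*t - 6*x):
  f_t(t,x)  = -4*exp(-4*t - 6*x)
  f_x(t,x)  = -6*exp(-4*t - 6*x)
  f_xx(t,x) = 36*exp(-4*t - 6*x)
Assemble drift = f_t + (1/2) f_xx = 14*exp(-4*t - 6*x) and diffusion = f_x = -6*exp(-4*t - 6*x). Substituting x = B_t:
  d(exp(-6*B_t - 4*t)) = (14*exp(-6*B_t - 4*t)) dt + (-6*exp(-6*B_t - 4*t)) dB_t.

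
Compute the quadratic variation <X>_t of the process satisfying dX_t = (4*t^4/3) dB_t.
<X>_t = 16*t^9/81

For an Itô process dX_t = a(t) dt + b(t) dB_t, the quadratic variation is <X>_t = int_0^t b(s)^2 ds (the drift term does not contribute). Here b(s) = 4*s^4/3, so
  b(s)^2 = 16*s^8/9.
Integrating from 0 to t:
  <X>_t = int_0^t (16*s^8/9) ds = 16*t^9/81.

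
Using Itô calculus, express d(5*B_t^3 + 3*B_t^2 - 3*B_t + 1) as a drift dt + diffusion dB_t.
d(5*B_t^3 + 3*B_t^2 - 3*B_t + 1) = (15*B_t + 3) dt + (15*B_t^2 + 6*B_t - 3) dB_t

Itô's formula for f(B_t) gives d f(B_t) = f'(B_t) dB_t + (1/2) f''(B_t) dt. Compute derivatives of f(x) = 5*x^3 + 3*x^2 - 3*x + 1:
  f'(x)  = 15*x^2 + 6*x - 3
  f''(x) = 30*x + 6
Substitute x = B_t and multiply the f'' term by 1/2:
  drift     = (1/2) * (30*x + 6) evaluated at B_t = 15*B_t + 3
  diffusion = (15*x^2 + 6*x - 3) evaluated at B_t = 15*B_t^2 + 6*B_t - 3
Therefore d(5*B_t^3 + 3*B_t^2 - 3*B_t + 1) = (15*B_t + 3) dt + (15*B_t^2 + 6*B_t - 3) dB_t.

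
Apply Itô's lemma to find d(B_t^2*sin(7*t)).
d(B_t^2*sin(7*t)) = (7*B_t^2*cos(7*t) + sin(7*t)) dt + (2*B_t*sin(7*t)) dB_t

Itô's formula for f(t, x): d f(t, B_t) = (f_t + (1/2) f_xx) dt + f_x dB_t. Compute partials of f(t, x) = x^2*sin(7*t):
  f_t(t,x)  = 7*x^2*cos(7*t)
  f_x(t,x)  = 2*x*sin(7*t)
  f_xx(t,x) = 2*sin(7*t)
Assemble drift = f_t + (1/2) f_xx = 7*x^2*cos(7*t) + sin(7*t) and diffusion = f_x = 2*x*sin(7*t). Substituting x = B_t:
  d(B_t^2*sin(7*t)) = (7*B_t^2*cos(7*t) + sin(7*t)) dt + (2*B_t*sin(7*t)) dB_t.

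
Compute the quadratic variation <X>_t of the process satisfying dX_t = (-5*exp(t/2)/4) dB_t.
<X>_t = 25*exp(t)/16 - 25/16

For an Itô process dX_t = a(t) dt + b(t) dB_t, the quadratic variation is <X>_t = int_0^t b(s)^2 ds (the drift term does not contribute). Here b(s) = -5*exp(s/2)/4, so
  b(s)^2 = 25*exp(s)/16.
Integrating from 0 to t:
  <X>_t = int_0^t (25*exp(s)/16) ds = 25*exp(t)/16 - 25/16.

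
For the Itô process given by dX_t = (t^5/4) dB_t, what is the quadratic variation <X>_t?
<X>_t = t^11/176

For an Itô process dX_t = a(t) dt + b(t) dB_t, the quadratic variation is <X>_t = int_0^t b(s)^2 ds (the drift term does not contribute). Here b(s) = s^5/4, so
  b(s)^2 = s^10/16.
Integrating from 0 to t:
  <X>_t = int_0^t (s^10/16) ds = t^11/176.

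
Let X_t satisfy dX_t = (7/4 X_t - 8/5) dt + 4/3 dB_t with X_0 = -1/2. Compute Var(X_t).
Var(X_t) = 32*exp(7*t/2)/63 - 32/63

The variance V(t) = Var(X_t) satisfies V'(t) = 2 a V(t) + c^2 with V(0) = 0 (drift coefficient is linear in X, diffusion is constant). With a = 7/4, c = 4/3, the solution is
  V(t) = (c^2 / (2 a)) * (exp(2 a t) - 1)
       = ((4/3)^2 / (2*(7/4))) * (exp((7/2) t) - 1)
       = 32*exp(7*t/2)/63 - 32/63.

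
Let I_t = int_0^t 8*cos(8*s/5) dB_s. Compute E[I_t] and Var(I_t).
E[I_t] = 0; Var(I_t) = 32*t + 20*sin(8*t/5)*cos(8*t/5)

The Itô integral of a deterministic integrand f(s) has mean 0 because each increment f(s) * (B_{s+ds} - B_s) has mean 0. By the Itô isometry:
  Var( int_0^t f(s) dB_s ) = E[ (int_0^t f(s) dB_s)^2 ] = int_0^t f(s)^2 ds.
Here f(s) = 8*cos(8*s/5), so f(s)^2 = 64*cos(8*s/5)^2. Integrate:
  int_0^t (64*cos(8*s/5)^2) ds = 32*t + 20*sin(8*t/5)*cos(8*t/5).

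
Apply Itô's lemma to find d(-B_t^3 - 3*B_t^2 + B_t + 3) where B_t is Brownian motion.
d(-B_t^3 - 3*B_t^2 + B_t + 3) = (-3*B_t - 3) dt + (-3*B_t^2 - 6*B_t + 1) dB_t

Itô's formula for f(B_t) gives d f(B_t) = f'(B_t) dB_t + (1/2) f''(B_t) dt. Compute derivatives of f(x) = -x^3 - 3*x^2 + x + 3:
  f'(x)  = -3*x^2 - 6*x + 1
  f''(x) = -6*x - 6
Substitute x = B_t and multiply the f'' term by 1/2:
  drift     = (1/2) * (-6*x - 6) evaluated at B_t = -3*B_t - 3
  diffusion = (-3*x^2 - 6*x + 1) evaluated at B_t = -3*B_t^2 - 6*B_t + 1
Therefore d(-B_t^3 - 3*B_t^2 + B_t + 3) = (-3*B_t - 3) dt + (-3*B_t^2 - 6*B_t + 1) dB_t.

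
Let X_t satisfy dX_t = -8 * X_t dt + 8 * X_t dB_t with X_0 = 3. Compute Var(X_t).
Var(X_t) = (9*exp(64*t) - 9)*exp(-16*t)

For GBM dX = mu X dt + sigma X dB with X_0 = x_0, apply Itô to Y = log X: dY = (mu - sigma^2/2) dt + sigma dB, so Y_t = log(x_0) + (mu - sigma^2/2) t + sigma B_t and hence X_t = x_0 * exp((mu - sigma^2/2) t + sigma B_t).
With mu = -8, sigma = 8, x_0 = 3, this gives:
  X_t = 3 * exp((-40) * t + (8) * B_t).
Since sigma*B_t ~ Normal(0, sigma^2 t), E[exp(sigma*B_t)] = exp(sigma^2 t / 2); so E[X_t] = x_0 * exp((mu - sigma^2/2) t) * exp(sigma^2 t / 2) = x_0 * exp(mu t) = 3*exp(-8*t).
Var(X_t) = E[X_t^2] - (E[X_t])^2 = x_0^2 * exp(2 mu t) * (exp(sigma^2 t) - 1) = (9*exp(64*t) - 9)*exp(-16*t).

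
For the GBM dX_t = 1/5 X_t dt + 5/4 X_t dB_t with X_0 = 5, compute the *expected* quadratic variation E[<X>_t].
E[<X>_t] = 3125*exp(157*t/80)/157 - 3125/157

<X>_t = int_0^t ((5/4) * X_s)^2 ds. Taking expectation inside the integral: E[<X>_t] = (5/4)^2 * int_0^t E[X_s^2] ds. For GBM, E[X_s^2] = x_0^2 * exp((2 mu + sigma^2) s). Integrating:
  E[<X>_t] = (5/4)^2 * 5^2 * (exp((2*(1/5) + (5/4)^2) t) - 1) / (2*(1/5) + (5/4)^2)
           = (5/4)^2 * 5^2 * (exp((157/80) t) - 1) / (157/80) = 3125*exp(157*t/80)/157 - 3125/157.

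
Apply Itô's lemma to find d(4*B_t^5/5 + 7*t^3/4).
d(4*B_t^5/5 + 7*t^3/4) = (8*B_t^3 + 21*t^2/4) dt + (4*B_t^4) dB_t

Itô's formula for f(t, x): d f(t, B_t) = (f_t + (1/2) f_xx) dt + f_x dB_t. Compute partials of f(t, x) = 7*t^3/4 + 4*x^5/5:
  f_t(t,x)  = 21*t^2/4
  f_x(t,x)  = 4*x^4
  f_xx(t,x) = 16*x^3
Assemble drift = f_t + (1/2) f_xx = 21*t^2/4 + 8*x^3 and diffusion = f_x = 4*x^4. Substituting x = B_t:
  d(4*B_t^5/5 + 7*t^3/4) = (8*B_t^3 + 21*t^2/4) dt + (4*B_t^4) dB_t.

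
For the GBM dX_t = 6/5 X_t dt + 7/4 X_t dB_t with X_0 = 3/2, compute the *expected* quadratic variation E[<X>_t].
E[<X>_t] = 2205*exp(437*t/80)/1748 - 2205/1748

<X>_t = int_0^t ((7/4) * X_s)^2 ds. Taking expectation inside the integral: E[<X>_t] = (7/4)^2 * int_0^t E[X_s^2] ds. For GBM, E[X_s^2] = x_0^2 * exp((2 mu + sigma^2) s). Integrating:
  E[<X>_t] = (7/4)^2 * (3/2)^2 * (exp((2*(6/5) + (7/4)^2) t) - 1) / (2*(6/5) + (7/4)^2)
           = (7/4)^2 * (3/2)^2 * (exp((437/80) t) - 1) / (437/80) = 2205*exp(437*t/80)/1748 - 2205/1748.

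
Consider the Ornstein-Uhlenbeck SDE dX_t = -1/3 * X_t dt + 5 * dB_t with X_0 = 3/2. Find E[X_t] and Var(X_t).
E[X_t] = 3*exp(-t/3)/2; Var(X_t) = 75/2 - 75*exp(-2*t/3)/2

The OU SDE dX = -theta X dt + sigma dB admits the integrating factor exp(theta t): d(exp(theta t) X_t) = sigma exp(theta t) dB_t. Integrating from 0 to t:
  X_t = x_0 * exp(-theta t) + sigma * int_0^t exp(-theta (t-s)) dB_s.
The Itô integral has mean 0 and (by the Itô isometry) variance sigma^2 * int_0^t exp(-2 theta (t - s)) ds = sigma^2 * (1 - exp(-2 theta t)) / (2 theta).
With theta = 1/3, sigma = 5, x_0 = 3/2:
  E[X_t] = 3/2 * exp(-1/3 t) = 3*exp(-t/3)/2
  Var(X_t) = (5)^2 * (1 - exp(-2*1/3 t)) / (2 * 1/3) = 75/2 - 75*exp(-2*t/3)/2.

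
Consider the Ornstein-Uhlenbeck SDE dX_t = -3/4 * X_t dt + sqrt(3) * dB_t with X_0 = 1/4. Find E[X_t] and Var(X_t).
E[X_t] = exp(-3*t/4)/4; Var(X_t) = 2 - 2*exp(-3*t/2)

The OU SDE dX = -theta X dt + sigma dB admits the integrating factor exp(theta t): d(exp(theta t) X_t) = sigma exp(theta t) dB_t. Integrating from 0 to t:
  X_t = x_0 * exp(-theta t) + sigma * int_0^t exp(-theta (t-s)) dB_s.
The Itô integral has mean 0 and (by the Itô isometry) variance sigma^2 * int_0^t exp(-2 theta (t - s)) ds = sigma^2 * (1 - exp(-2 theta t)) / (2 theta).
With theta = 3/4, sigma = sqrt(3), x_0 = 1/4:
  E[X_t] = 1/4 * exp(-3/4 t) = exp(-3*t/4)/4
  Var(X_t) = (sqrt(3))^2 * (1 - exp(-2*3/4 t)) / (2 * 3/4) = 2 - 2*exp(-3*t/2).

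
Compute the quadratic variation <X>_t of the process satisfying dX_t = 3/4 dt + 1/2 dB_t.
<X>_t = t/4

For an Itô process dX_t = a(t) dt + b(t) dB_t, the quadratic variation is <X>_t = int_0^t b(s)^2 ds (the drift term does not contribute). Here b(s) = 1/2, so
  b(s)^2 = 1/4.
Integrating from 0 to t:
  <X>_t = int_0^t (1/4) ds = t/4.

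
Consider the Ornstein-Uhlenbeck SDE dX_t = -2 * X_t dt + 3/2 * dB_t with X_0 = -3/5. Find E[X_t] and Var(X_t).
E[X_t] = -3*exp(-2*t)/5; Var(X_t) = 9/16 - 9*exp(-4*t)/16

The OU SDE dX = -theta X dt + sigma dB admits the integrating factor exp(theta t): d(exp(theta t) X_t) = sigma exp(theta t) dB_t. Integrating from 0 to t:
  X_t = x_0 * exp(-theta t) + sigma * int_0^t exp(-theta (t-s)) dB_s.
The Itô integral has mean 0 and (by the Itô isometry) variance sigma^2 * int_0^t exp(-2 theta (t - s)) ds = sigma^2 * (1 - exp(-2 theta t)) / (2 theta).
With theta = 2, sigma = 3/2, x_0 = -3/5:
  E[X_t] = -3/5 * exp(-2 t) = -3*exp(-2*t)/5
  Var(X_t) = (3/2)^2 * (1 - exp(-2*2 t)) / (2 * 2) = 9/16 - 9*exp(-4*t)/16.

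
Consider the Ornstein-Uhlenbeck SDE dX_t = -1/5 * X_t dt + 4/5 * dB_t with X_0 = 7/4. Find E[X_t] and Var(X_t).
E[X_t] = 7*exp(-t/5)/4; Var(X_t) = 8/5 - 8*exp(-2*t/5)/5

The OU SDE dX = -theta X dt + sigma dB admits the integrating factor exp(theta t): d(exp(theta t) X_t) = sigma exp(theta t) dB_t. Integrating from 0 to t:
  X_t = x_0 * exp(-theta t) + sigma * int_0^t exp(-theta (t-s)) dB_s.
The Itô integral has mean 0 and (by the Itô isometry) variance sigma^2 * int_0^t exp(-2 theta (t - s)) ds = sigma^2 * (1 - exp(-2 theta t)) / (2 theta).
With theta = 1/5, sigma = 4/5, x_0 = 7/4:
  E[X_t] = 7/4 * exp(-1/5 t) = 7*exp(-t/5)/4
  Var(X_t) = (4/5)^2 * (1 - exp(-2*1/5 t)) / (2 * 1/5) = 8/5 - 8*exp(-2*t/5)/5.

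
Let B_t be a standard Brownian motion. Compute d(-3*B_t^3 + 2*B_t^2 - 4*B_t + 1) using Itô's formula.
d(-3*B_t^3 + 2*B_t^2 - 4*B_t + 1) = (2 - 9*B_t) dt + (-9*B_t^2 + 4*B_t - 4) dB_t

Itô's formula for f(B_t) gives d f(B_t) = f'(B_t) dB_t + (1/2) f''(B_t) dt. Compute derivatives of f(x) = -3*x^3 + 2*x^2 - 4*x + 1:
  f'(x)  = -9*x^2 + 4*x - 4
  f''(x) = 4 - 18*x
Substitute x = B_t and multiply the f'' term by 1/2:
  drift     = (1/2) * (4 - 18*x) evaluated at B_t = 2 - 9*B_t
  diffusion = (-9*x^2 + 4*x - 4) evaluated at B_t = -9*B_t^2 + 4*B_t - 4
Therefore d(-3*B_t^3 + 2*B_t^2 - 4*B_t + 1) = (2 - 9*B_t) dt + (-9*B_t^2 + 4*B_t - 4) dB_t.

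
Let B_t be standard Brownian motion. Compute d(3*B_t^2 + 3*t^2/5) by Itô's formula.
d(3*B_t^2 + 3*t^2/5) = (6*t/5 + 3) dt + (6*B_t) dB_t

Itô's formula for f(t, x): d f(t, B_t) = (f_t + (1/2) f_xx) dt + f_x dB_t. Compute partials of f(t, x) = 3*t^2/5 + 3*x^2:
  f_t(t,x)  = 6*t/5
  f_x(t,x)  = 6*x
  f_xx(t,x) = 6
Assemble drift = f_t + (1/2) f_xx = 6*t/5 + 3 and diffusion = f_x = 6*x. Substituting x = B_t:
  d(3*B_t^2 + 3*t^2/5) = (6*t/5 + 3) dt + (6*B_t) dB_t.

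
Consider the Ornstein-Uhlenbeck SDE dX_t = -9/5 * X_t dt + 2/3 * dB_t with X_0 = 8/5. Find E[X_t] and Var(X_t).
E[X_t] = 8*exp(-9*t/5)/5; Var(X_t) = 10/81 - 10*exp(-18*t/5)/81

The OU SDE dX = -theta X dt + sigma dB admits the integrating factor exp(theta t): d(exp(theta t) X_t) = sigma exp(theta t) dB_t. Integrating from 0 to t:
  X_t = x_0 * exp(-theta t) + sigma * int_0^t exp(-theta (t-s)) dB_s.
The Itô integral has mean 0 and (by the Itô isometry) variance sigma^2 * int_0^t exp(-2 theta (t - s)) ds = sigma^2 * (1 - exp(-2 theta t)) / (2 theta).
With theta = 9/5, sigma = 2/3, x_0 = 8/5:
  E[X_t] = 8/5 * exp(-9/5 t) = 8*exp(-9*t/5)/5
  Var(X_t) = (2/3)^2 * (1 - exp(-2*9/5 t)) / (2 * 9/5) = 10/81 - 10*exp(-18*t/5)/81.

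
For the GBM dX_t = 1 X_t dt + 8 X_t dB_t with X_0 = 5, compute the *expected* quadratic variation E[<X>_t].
E[<X>_t] = 800*exp(66*t)/33 - 800/33

<X>_t = int_0^t (8 * X_s)^2 ds. Taking expectation inside the integral: E[<X>_t] = 8^2 * int_0^t E[X_s^2] ds. For GBM, E[X_s^2] = x_0^2 * exp((2 mu + sigma^2) s). Integrating:
  E[<X>_t] = 8^2 * 5^2 * (exp((2*1 + 8^2) t) - 1) / (2*1 + 8^2)
           = 8^2 * 5^2 * (exp(66 t) - 1) / 66 = 800*exp(66*t)/33 - 800/33.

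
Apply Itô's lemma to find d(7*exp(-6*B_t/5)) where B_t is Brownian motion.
d(7*exp(-6*B_t/5)) = (126*exp(-6*B_t/5)/25) dt + (-42*exp(-6*B_t/5)/5) dB_t

Itô's formula for f(B_t) gives d f(B_t) = f'(B_t) dB_t + (1/2) f''(B_t) dt. Compute derivatives of f(x) = 7*exp(-6*x/5):
  f'(x)  = -42*exp(-6*x/5)/5
  f''(x) = 252*exp(-6*x/5)/25
Substitute x = B_t and multiply the f'' term by 1/2:
  drift     = (1/2) * (252*exp(-6*x/5)/25) evaluated at B_t = 126*exp(-6*B_t/5)/25
  diffusion = (-42*exp(-6*x/5)/5) evaluated at B_t = -42*exp(-6*B_t/5)/5
Therefore d(7*exp(-6*B_t/5)) = (126*exp(-6*B_t/5)/25) dt + (-42*exp(-6*B_t/5)/5) dB_t.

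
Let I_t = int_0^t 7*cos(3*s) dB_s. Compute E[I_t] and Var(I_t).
E[I_t] = 0; Var(I_t) = 49*t/2 + 49*sin(6*t)/12

The Itô integral of a deterministic integrand f(s) has mean 0 because each increment f(s) * (B_{s+ds} - B_s) has mean 0. By the Itô isometry:
  Var( int_0^t f(s) dB_s ) = E[ (int_0^t f(s) dB_s)^2 ] = int_0^t f(s)^2 ds.
Here f(s) = 7*cos(3*s), so f(s)^2 = 49*cos(3*s)^2. Integrate:
  int_0^t (49*cos(3*s)^2) ds = 49*t/2 + 49*sin(6*t)/12.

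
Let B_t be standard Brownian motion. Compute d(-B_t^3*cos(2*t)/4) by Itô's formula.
d(-B_t^3*cos(2*t)/4) = (B_t*(2*B_t^2*sin(2*t) - 3*cos(2*t))/4) dt + (-3*B_t^2*cos(2*t)/4) dB_t

Itô's formula for f(t, x): d f(t, B_t) = (f_t + (1/2) f_xx) dt + f_x dB_t. Compute partials of f(t, x) = -x^3*cos(2*t)/4:
  f_t(t,x)  = x^3*sin(2*t)/2
  f_x(t,x)  = -3*x^2*cos(2*t)/4
  f_xx(t,x) = -3*x*cos(2*t)/2
Assemble drift = f_t + (1/2) f_xx = x*(2*x^2*sin(2*t) - 3*cos(2*t))/4 and diffusion = f_x = -3*x^2*cos(2*t)/4. Substituting x = B_t:
  d(-B_t^3*cos(2*t)/4) = (B_t*(2*B_t^2*sin(2*t) - 3*cos(2*t))/4) dt + (-3*B_t^2*cos(2*t)/4) dB_t.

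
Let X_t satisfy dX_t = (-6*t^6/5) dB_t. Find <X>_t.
<X>_t = 36*t^13/325

For an Itô process dX_t = a(t) dt + b(t) dB_t, the quadratic variation is <X>_t = int_0^t b(s)^2 ds (the drift term does not contribute). Here b(s) = -6*s^6/5, so
  b(s)^2 = 36*s^12/25.
Integrating from 0 to t:
  <X>_t = int_0^t (36*s^12/25) ds = 36*t^13/325.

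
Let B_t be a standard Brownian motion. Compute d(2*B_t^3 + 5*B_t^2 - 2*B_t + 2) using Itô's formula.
d(2*B_t^3 + 5*B_t^2 - 2*B_t + 2) = (6*B_t + 5) dt + (6*B_t^2 + 10*B_t - 2) dB_t

Itô's formula for f(B_t) gives d f(B_t) = f'(B_t) dB_t + (1/2) f''(B_t) dt. Compute derivatives of f(x) = 2*x^3 + 5*x^2 - 2*x + 2:
  f'(x)  = 6*x^2 + 10*x - 2
  f''(x) = 12*x + 10
Substitute x = B_t and multiply the f'' term by 1/2:
  drift     = (1/2) * (12*x + 10) evaluated at B_t = 6*B_t + 5
  diffusion = (6*x^2 + 10*x - 2) evaluated at B_t = 6*B_t^2 + 10*B_t - 2
Therefore d(2*B_t^3 + 5*B_t^2 - 2*B_t + 2) = (6*B_t + 5) dt + (6*B_t^2 + 10*B_t - 2) dB_t.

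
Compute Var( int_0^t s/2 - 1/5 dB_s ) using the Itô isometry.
Var = t*(25*t^2 - 30*t + 12)/300

The Itô integral of a deterministic integrand f(s) has mean 0 because each increment f(s) * (B_{s+ds} - B_s) has mean 0. By the Itô isometry:
  Var( int_0^t f(s) dB_s ) = E[ (int_0^t f(s) dB_s)^2 ] = int_0^t f(s)^2 ds.
Here f(s) = s/2 - 1/5, so f(s)^2 = (5*s - 2)^2/100. Integrate:
  int_0^t ((5*s - 2)^2/100) ds = t*(25*t^2 - 30*t + 12)/300.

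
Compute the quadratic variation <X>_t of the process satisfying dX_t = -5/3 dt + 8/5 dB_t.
<X>_t = 64*t/25

For an Itô process dX_t = a(t) dt + b(t) dB_t, the quadratic variation is <X>_t = int_0^t b(s)^2 ds (the drift term does not contribute). Here b(s) = 8/5, so
  b(s)^2 = 64/25.
Integrating from 0 to t:
  <X>_t = int_0^t (64/25) ds = 64*t/25.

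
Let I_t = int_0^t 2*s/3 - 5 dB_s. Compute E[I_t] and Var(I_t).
E[I_t] = 0; Var(I_t) = t*(4*t^2 - 90*t + 675)/27

The Itô integral of a deterministic integrand f(s) has mean 0 because each increment f(s) * (B_{s+ds} - B_s) has mean 0. By the Itô isometry:
  Var( int_0^t f(s) dB_s ) = E[ (int_0^t f(s) dB_s)^2 ] = int_0^t f(s)^2 ds.
Here f(s) = 2*s/3 - 5, so f(s)^2 = (2*s - 15)^2/9. Integrate:
  int_0^t ((2*s - 15)^2/9) ds = t*(4*t^2 - 90*t + 675)/27.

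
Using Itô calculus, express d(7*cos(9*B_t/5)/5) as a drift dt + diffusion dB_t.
d(7*cos(9*B_t/5)/5) = (-567*cos(9*B_t/5)/250) dt + (-63*sin(9*B_t/5)/25) dB_t

Itô's formula for f(B_t) gives d f(B_t) = f'(B_t) dB_t + (1/2) f''(B_t) dt. Compute derivatives of f(x) = 7*cos(9*x/5)/5:
  f'(x)  = -63*sin(9*x/5)/25
  f''(x) = -567*cos(9*x/5)/125
Substitute x = B_t and multiply the f'' term by 1/2:
  drift     = (1/2) * (-567*cos(9*x/5)/125) evaluated at B_t = -567*cos(9*B_t/5)/250
  diffusion = (-63*sin(9*x/5)/25) evaluated at B_t = -63*sin(9*B_t/5)/25
Therefore d(7*cos(9*B_t/5)/5) = (-567*cos(9*B_t/5)/250) dt + (-63*sin(9*B_t/5)/25) dB_t.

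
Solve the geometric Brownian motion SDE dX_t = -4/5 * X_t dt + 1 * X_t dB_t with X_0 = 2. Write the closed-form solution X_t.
X_t = 2 * exp((-13/10) * t + (1) * B_t)

For GBM dX = mu X dt + sigma X dB with X_0 = x_0, apply Itô to Y = log X: dY = (mu - sigma^2/2) dt + sigma dB, so Y_t = log(x_0) + (mu - sigma^2/2) t + sigma B_t and hence X_t = x_0 * exp((mu - sigma^2/2) t + sigma B_t).
With mu = -4/5, sigma = 1, x_0 = 2, this gives:
  X_t = 2 * exp((-13/10) * t + (1) * B_t).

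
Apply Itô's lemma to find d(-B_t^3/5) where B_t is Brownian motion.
d(-B_t^3/5) = (-3*B_t/5) dt + (-3*B_t^2/5) dB_t

Itô's formula for f(B_t) gives d f(B_t) = f'(B_t) dB_t + (1/2) f''(B_t) dt. Compute derivatives of f(x) = -x^3/5:
  f'(x)  = -3*x^2/5
  f''(x) = -6*x/5
Substitute x = B_t and multiply the f'' term by 1/2:
  drift     = (1/2) * (-6*x/5) evaluated at B_t = -3*B_t/5
  diffusion = (-3*x^2/5) evaluated at B_t = -3*B_t^2/5
Therefore d(-B_t^3/5) = (-3*B_t/5) dt + (-3*B_t^2/5) dB_t.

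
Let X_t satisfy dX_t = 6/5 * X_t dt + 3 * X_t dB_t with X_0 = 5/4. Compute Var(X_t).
Var(X_t) = 25*(exp(9*t) - 1)*exp(12*t/5)/16

For GBM dX = mu X dt + sigma X dB with X_0 = x_0, apply Itô to Y = log X: dY = (mu - sigma^2/2) dt + sigma dB, so Y_t = log(x_0) + (mu - sigma^2/2) t + sigma B_t and hence X_t = x_0 * exp((mu - sigma^2/2) t + sigma B_t).
With mu = 6/5, sigma = 3, x_0 = 5/4, this gives:
  X_t = 5/4 * exp((-33/10) * t + (3) * B_t).
Since sigma*B_t ~ Normal(0, sigma^2 t), E[exp(sigma*B_t)] = exp(sigma^2 t / 2); so E[X_t] = x_0 * exp((mu - sigma^2/2) t) * exp(sigma^2 t / 2) = x_0 * exp(mu t) = 5*exp(6*t/5)/4.
Var(X_t) = E[X_t^2] - (E[X_t])^2 = x_0^2 * exp(2 mu t) * (exp(sigma^2 t) - 1) = 25*(exp(9*t) - 1)*exp(12*t/5)/16.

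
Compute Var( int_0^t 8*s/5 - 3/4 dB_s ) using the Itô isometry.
Var = t*(1024*t^2 - 1440*t + 675)/1200

The Itô integral of a deterministic integrand f(s) has mean 0 because each increment f(s) * (B_{s+ds} - B_s) has mean 0. By the Itô isometry:
  Var( int_0^t f(s) dB_s ) = E[ (int_0^t f(s) dB_s)^2 ] = int_0^t f(s)^2 ds.
Here f(s) = 8*s/5 - 3/4, so f(s)^2 = (32*s - 15)^2/400. Integrate:
  int_0^t ((32*s - 15)^2/400) ds = t*(1024*t^2 - 1440*t + 675)/1200.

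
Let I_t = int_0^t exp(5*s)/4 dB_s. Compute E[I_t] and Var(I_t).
E[I_t] = 0; Var(I_t) = exp(10*t)/160 - 1/160

The Itô integral of a deterministic integrand f(s) has mean 0 because each increment f(s) * (B_{s+ds} - B_s) has mean 0. By the Itô isometry:
  Var( int_0^t f(s) dB_s ) = E[ (int_0^t f(s) dB_s)^2 ] = int_0^t f(s)^2 ds.
Here f(s) = exp(5*s)/4, so f(s)^2 = exp(10*s)/16. Integrate:
  int_0^t (exp(10*s)/16) ds = exp(10*t)/160 - 1/160.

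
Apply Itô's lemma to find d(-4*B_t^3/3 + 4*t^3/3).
d(-4*B_t^3/3 + 4*t^3/3) = (-4*B_t + 4*t^2) dt + (-4*B_t^2) dB_t

Itô's formula for f(t, x): d f(t, B_t) = (f_t + (1/2) f_xx) dt + f_x dB_t. Compute partials of f(t, x) = 4*t^3/3 - 4*x^3/3:
  f_t(t,x)  = 4*t^2
  f_x(t,x)  = -4*x^2
  f_xx(t,x) = -8*x
Assemble drift = f_t + (1/2) f_xx = 4*t^2 - 4*x and diffusion = f_x = -4*x^2. Substituting x = B_t:
  d(-4*B_t^3/3 + 4*t^3/3) = (-4*B_t + 4*t^2) dt + (-4*B_t^2) dB_t.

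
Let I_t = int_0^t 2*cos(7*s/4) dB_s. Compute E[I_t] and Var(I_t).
E[I_t] = 0; Var(I_t) = 2*t + 4*sin(7*t/2)/7

The Itô integral of a deterministic integrand f(s) has mean 0 because each increment f(s) * (B_{s+ds} - B_s) has mean 0. By the Itô isometry:
  Var( int_0^t f(s) dB_s ) = E[ (int_0^t f(s) dB_s)^2 ] = int_0^t f(s)^2 ds.
Here f(s) = 2*cos(7*s/4), so f(s)^2 = 4*cos(7*s/4)^2. Integrate:
  int_0^t (4*cos(7*s/4)^2) ds = 2*t + 4*sin(7*t/2)/7.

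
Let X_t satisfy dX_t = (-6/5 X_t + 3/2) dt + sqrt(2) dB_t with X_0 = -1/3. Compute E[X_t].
E[X_t] = 5/4 - 19*exp(-6*t/5)/12

Taking expectations and using E[dB_t] = 0, the mean m(t) = E[X_t] satisfies the ODE m'(t) = a m(t) + b with m(0) = x_0. With a = -6/5, b = 3/2, x_0 = -1/3, the solution is
  m(t) = x_0 * exp(a t) + (b/a) * (exp(a t) - 1)
       = (-1/3) * exp((-6/5) t) + ((3/2)/(-6/5)) * (exp((-6/5) t) - 1)
       = 5/4 - 19*exp(-6*t/5)/12.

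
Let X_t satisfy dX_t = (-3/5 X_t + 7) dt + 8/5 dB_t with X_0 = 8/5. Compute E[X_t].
E[X_t] = 35/3 - 151*exp(-3*t/5)/15

Taking expectations and using E[dB_t] = 0, the mean m(t) = E[X_t] satisfies the ODE m'(t) = a m(t) + b with m(0) = x_0. With a = -3/5, b = 7, x_0 = 8/5, the solution is
  m(t) = x_0 * exp(a t) + (b/a) * (exp(a t) - 1)
       = (8/5) * exp((-3/5) t) + (7/(-3/5)) * (exp((-3/5) t) - 1)
       = 35/3 - 151*exp(-3*t/5)/15.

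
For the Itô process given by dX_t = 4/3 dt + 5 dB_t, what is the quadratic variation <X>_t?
<X>_t = 25*t

For an Itô process dX_t = a(t) dt + b(t) dB_t, the quadratic variation is <X>_t = int_0^t b(s)^2 ds (the drift term does not contribute). Here b(s) = 5, so
  b(s)^2 = 25.
Integrating from 0 to t:
  <X>_t = int_0^t (25) ds = 25*t.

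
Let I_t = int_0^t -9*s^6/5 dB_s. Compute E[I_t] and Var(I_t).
E[I_t] = 0; Var(I_t) = 81*t^13/325

The Itô integral of a deterministic integrand f(s) has mean 0 because each increment f(s) * (B_{s+ds} - B_s) has mean 0. By the Itô isometry:
  Var( int_0^t f(s) dB_s ) = E[ (int_0^t f(s) dB_s)^2 ] = int_0^t f(s)^2 ds.
Here f(s) = -9*s^6/5, so f(s)^2 = 81*s^12/25. Integrate:
  int_0^t (81*s^12/25) ds = 81*t^13/325.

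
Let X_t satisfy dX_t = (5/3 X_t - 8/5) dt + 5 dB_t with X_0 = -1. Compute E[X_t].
E[X_t] = 24/25 - 49*exp(5*t/3)/25

Taking expectations and using E[dB_t] = 0, the mean m(t) = E[X_t] satisfies the ODE m'(t) = a m(t) + b with m(0) = x_0. With a = 5/3, b = -8/5, x_0 = -1, the solution is
  m(t) = x_0 * exp(a t) + (b/a) * (exp(a t) - 1)
       = (-1) * exp((5/3) t) + ((-8/5)/(5/3)) * (exp((5/3) t) - 1)
       = 24/25 - 49*exp(5*t/3)/25.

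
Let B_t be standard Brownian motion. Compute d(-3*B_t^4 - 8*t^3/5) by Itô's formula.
d(-3*B_t^4 - 8*t^3/5) = (-18*B_t^2 - 24*t^2/5) dt + (-12*B_t^3) dB_t

Itô's formula for f(t, x): d f(t, B_t) = (f_t + (1/2) f_xx) dt + f_x dB_t. Compute partials of f(t, x) = -8*t^3/5 - 3*x^4:
  f_t(t,x)  = -24*t^2/5
  f_x(t,x)  = -12*x^3
  f_xx(t,x) = -36*x^2
Assemble drift = f_t + (1/2) f_xx = -24*t^2/5 - 18*x^2 and diffusion = f_x = -12*x^3. Substituting x = B_t:
  d(-3*B_t^4 - 8*t^3/5) = (-18*B_t^2 - 24*t^2/5) dt + (-12*B_t^3) dB_t.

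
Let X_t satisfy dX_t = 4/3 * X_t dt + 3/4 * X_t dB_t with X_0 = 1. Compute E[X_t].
E[X_t] = exp(4*t/3)

For GBM dX = mu X dt + sigma X dB with X_0 = x_0, apply Itô to Y = log X: dY = (mu - sigma^2/2) dt + sigma dB, so Y_t = log(x_0) + (mu - sigma^2/2) t + sigma B_t and hence X_t = x_0 * exp((mu - sigma^2/2) t + sigma B_t).
With mu = 4/3, sigma = 3/4, x_0 = 1, this gives:
  X_t = 1 * exp((101/96) * t + (3/4) * B_t).
Since sigma*B_t ~ Normal(0, sigma^2 t), E[exp(sigma*B_t)] = exp(sigma^2 t / 2); so E[X_t] = x_0 * exp((mu - sigma^2/2) t) * exp(sigma^2 t / 2) = x_0 * exp(mu t) = exp(4*t/3).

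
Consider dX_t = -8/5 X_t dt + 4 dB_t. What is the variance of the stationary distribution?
lim Var(X_t) = 5

The OU SDE dX = -theta X dt + sigma dB admits the integrating factor exp(theta t): d(exp(theta t) X_t) = sigma exp(theta t) dB_t. Integrating from 0 to t gives X_t = x_0 * exp(-theta t) + sigma * int_0^t exp(-theta (t-s)) dB_s for any initial x_0. The Itô integral has variance (by the Itô isometry) sigma^2 * int_0^t exp(-2 theta (t - s)) ds = sigma^2 * (1 - exp(-2 theta t)) / (2 theta), independent of x_0.
With theta = 8/5, sigma = 4:
  Var(X_t) = (4)^2 * (1 - exp(-2*8/5 t)) / (2 * 8/5) = 5 - 5*exp(-16*t/5).
As t -> infinity, exp(-2*8/5 t) -> 0, so the stationary variance is sigma^2 / (2 theta) = 5.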